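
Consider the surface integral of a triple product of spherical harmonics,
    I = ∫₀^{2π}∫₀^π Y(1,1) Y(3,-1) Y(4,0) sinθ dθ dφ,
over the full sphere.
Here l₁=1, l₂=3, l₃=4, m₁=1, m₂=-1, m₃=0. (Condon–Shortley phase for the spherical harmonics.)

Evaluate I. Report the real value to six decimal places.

0.150786

m-sum 0 ✓  L=8 even ✓  2≤4≤4 ✓
Π(2lᵢ+1) = 3×7×9 = 189
triangle coeff Δ(1,3,4) = 1/252
Σ_t [0,0]: t=0:+1/36 = 1/36
(3j)²=4/63 [(1 3 4; 0 0 0)], sign=+1
Σ_t [0,0]: t=0:+1/96 = 1/96
(3j)²=1/42 [(1 3 4; 1 -1 0)], sign=+1
⇒ 4πI² = 2/7
I = (+1)√(2/7/(4π)) = 0.15078601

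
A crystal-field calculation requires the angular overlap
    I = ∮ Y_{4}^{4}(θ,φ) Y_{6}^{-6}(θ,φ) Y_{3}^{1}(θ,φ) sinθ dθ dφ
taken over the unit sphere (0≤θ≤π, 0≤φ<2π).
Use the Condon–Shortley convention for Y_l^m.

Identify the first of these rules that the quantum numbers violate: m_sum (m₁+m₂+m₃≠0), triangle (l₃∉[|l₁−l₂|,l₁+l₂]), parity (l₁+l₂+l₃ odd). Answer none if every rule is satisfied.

m_sum

m₁+m₂+m₃ = 4 − 6 + 1 = -1  ✗
triangle: |4−6|=2 ≤ l₃=3 ≤ 4+6=10
parity: l₁+l₂+l₃ = 13 is odd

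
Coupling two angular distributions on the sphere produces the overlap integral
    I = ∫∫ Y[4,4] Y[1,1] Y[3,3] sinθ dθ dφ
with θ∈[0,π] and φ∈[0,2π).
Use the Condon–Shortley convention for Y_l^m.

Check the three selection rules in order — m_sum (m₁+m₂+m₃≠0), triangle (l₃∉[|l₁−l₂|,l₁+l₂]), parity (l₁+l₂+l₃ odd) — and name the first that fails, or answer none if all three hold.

m₁+m₂+m₃ = 4 + 1 + 3 = 8  ✗
triangle: |4−1|=3 ≤ l₃=3 ≤ 4+1=5
parity: l₁+l₂+l₃ = 8 is even

m_sum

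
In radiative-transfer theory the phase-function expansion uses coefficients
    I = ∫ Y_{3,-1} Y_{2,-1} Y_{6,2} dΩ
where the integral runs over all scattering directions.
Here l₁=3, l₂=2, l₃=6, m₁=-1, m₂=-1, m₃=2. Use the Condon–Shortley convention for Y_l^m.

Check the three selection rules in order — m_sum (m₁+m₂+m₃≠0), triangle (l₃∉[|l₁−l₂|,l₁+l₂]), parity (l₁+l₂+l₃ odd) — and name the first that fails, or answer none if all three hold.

Σmᵢ = 0  ✓
l₃∈[|l₁−l₂|,l₁+l₂]=[1,5], have l₃=6  ✗
Σlᵢ = 11 ⇒ odd

triangle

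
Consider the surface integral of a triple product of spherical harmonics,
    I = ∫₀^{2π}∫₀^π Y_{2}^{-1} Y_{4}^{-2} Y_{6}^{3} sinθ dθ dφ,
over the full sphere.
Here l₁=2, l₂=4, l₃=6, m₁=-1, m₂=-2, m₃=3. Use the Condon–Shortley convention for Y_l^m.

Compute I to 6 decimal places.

Rules hold: Σm=0, L=12 even, 2≤6≤6.
N = 5·9·13 = 585
Δ = 0!·4!·8!/13! = 1/6435
Racah Σ t=0..0: t=0:+1/2304 = 1/2304
⇒ 3j(2 4 6; 0 0 0)² = 5/143, sgn +1
Racah Σ t=0..0: t=0:+1/8640 = 1/8640
⇒ 3j(2 4 6; -1 -2 3)² = 28/715, sgn -1
4πI² = N·(3j₀)²·(3jₘ)² = 1260/1573
I = -1·√(0.801017/4π) = -0.25247360

-0.252474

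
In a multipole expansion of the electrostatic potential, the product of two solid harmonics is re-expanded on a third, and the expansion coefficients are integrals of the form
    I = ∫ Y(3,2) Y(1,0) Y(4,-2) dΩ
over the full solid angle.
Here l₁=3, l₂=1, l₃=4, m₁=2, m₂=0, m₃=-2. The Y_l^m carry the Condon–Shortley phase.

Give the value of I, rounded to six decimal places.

Rules hold: Σm=0, L=8 even, 2≤4≤4.
N = 7·3·9 = 189
Δ = 0!·6!·2!/9! = 1/252
Racah Σ t=0..0: t=0:+1/36 = 1/36
⇒ 3j(3 1 4; 0 0 0)² = 4/63, sgn +1
Racah Σ t=0..0: t=0:+1/120 = 1/120
⇒ 3j(3 1 4; 2 0 -2)² = 1/21, sgn +1
4πI² = N·(3j₀)²·(3jₘ)² = 4/7
I = +1·√(0.571429/4π) = 0.21324362

0.213244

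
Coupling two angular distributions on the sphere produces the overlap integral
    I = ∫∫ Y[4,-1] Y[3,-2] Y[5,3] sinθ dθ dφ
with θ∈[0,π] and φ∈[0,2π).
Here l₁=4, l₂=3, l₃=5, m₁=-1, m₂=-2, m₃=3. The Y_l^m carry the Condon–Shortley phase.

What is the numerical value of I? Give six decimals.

Checks pass: Σm=0; 12 even; l₃=5∈[1,7].
(2·4+1)(2·3+1)(2·5+1) = 693
Δ: 2! 6! 4! / 13! → 1/180180
sum: t=0:+1/576 t=1:−1/144 t=2:+1/576 = -1/288
3j²(4 3 5; 0 0 0) = Δ·Π!·Σ² = 20/1001  (sign +1)
sum: t=0:+1/1440 t=1:−1/1152 = -1/5760
3j²(4 3 5; -1 -2 3) = Δ·Π!·Σ² = 1/858  (sign -1)
combine: 4πI² = 693·20/1001·1/858 = 30/1859
take √, sign -1: I = -0.03583571

-0.035836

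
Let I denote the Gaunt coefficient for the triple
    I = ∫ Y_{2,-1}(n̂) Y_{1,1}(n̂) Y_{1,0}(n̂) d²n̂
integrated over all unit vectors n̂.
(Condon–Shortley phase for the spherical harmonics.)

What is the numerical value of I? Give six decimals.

m-sum 0 ✓  L=4 even ✓  1≤1≤3 ✓
Π(2lᵢ+1) = 5×3×3 = 45
triangle coeff Δ(2,1,1) = 1/30
Σ_t [1,1]: t=1:−1/1 = -1/1
(3j)²=2/15 [(2 1 1; 0 0 0)], sign=+1
Σ_t [2,2]: t=2:+1/2 = 1/2
(3j)²=1/10 [(2 1 1; -1 1 0)], sign=-1
⇒ 4πI² = 3/5
I = (-1)√(3/5/(4π)) = -0.21850969

-0.218510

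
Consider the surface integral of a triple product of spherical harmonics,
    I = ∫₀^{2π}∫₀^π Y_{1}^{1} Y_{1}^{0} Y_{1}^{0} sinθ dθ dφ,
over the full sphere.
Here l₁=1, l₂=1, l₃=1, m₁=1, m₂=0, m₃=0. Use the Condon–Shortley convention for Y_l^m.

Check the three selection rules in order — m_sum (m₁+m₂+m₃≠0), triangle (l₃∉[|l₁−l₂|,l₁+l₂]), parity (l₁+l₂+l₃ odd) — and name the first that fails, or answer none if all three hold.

m_sum

azimuthal sum: 1 + 0 + 0 = 1  ✗
0 ≤ 1 ≤ 2 (triangle on l)
L = 1 + 1 + 1 = 3 (odd)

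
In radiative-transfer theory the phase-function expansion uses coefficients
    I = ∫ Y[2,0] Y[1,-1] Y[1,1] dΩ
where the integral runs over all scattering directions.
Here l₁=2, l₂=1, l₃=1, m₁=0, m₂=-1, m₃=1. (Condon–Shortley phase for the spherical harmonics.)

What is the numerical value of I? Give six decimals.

0.126157

Rules hold: Σm=0, L=4 even, 1≤1≤3.
N = 5·3·3 = 45
Δ = 2!·2!·0!/5! = 1/30
Racah Σ t=1..1: t=1:−1/1 = -1/1
⇒ 3j(2 1 1; 0 0 0)² = 2/15, sgn +1
Racah Σ t=0..0: t=0:+1/4 = 1/4
⇒ 3j(2 1 1; 0 -1 1)² = 1/30, sgn +1
4πI² = N·(3j₀)²·(3jₘ)² = 1/5
I = +1·√(0.2/4π) = 0.12615663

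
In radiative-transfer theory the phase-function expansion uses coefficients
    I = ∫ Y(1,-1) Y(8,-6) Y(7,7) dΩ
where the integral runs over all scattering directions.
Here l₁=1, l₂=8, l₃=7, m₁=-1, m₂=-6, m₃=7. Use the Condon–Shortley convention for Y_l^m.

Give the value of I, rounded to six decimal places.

m-sum 0 ✓  L=16 even ✓  7≤7≤9 ✓
Π(2lᵢ+1) = 3×17×15 = 765
triangle coeff Δ(1,8,7) = 1/2040
Σ_t [1,1]: t=1:−1/25401600 = -1/25401600
(3j)²=8/255 [(1 8 7; 0 0 0)], sign=+1
Σ_t [2,2]: t=2:+1/174356582400 = 1/174356582400
(3j)²=1/2040 [(1 8 7; -1 -6 7)], sign=+1
⇒ 4πI² = 1/85
I = (+1)√(1/85/(4π)) = 0.03059748

0.030597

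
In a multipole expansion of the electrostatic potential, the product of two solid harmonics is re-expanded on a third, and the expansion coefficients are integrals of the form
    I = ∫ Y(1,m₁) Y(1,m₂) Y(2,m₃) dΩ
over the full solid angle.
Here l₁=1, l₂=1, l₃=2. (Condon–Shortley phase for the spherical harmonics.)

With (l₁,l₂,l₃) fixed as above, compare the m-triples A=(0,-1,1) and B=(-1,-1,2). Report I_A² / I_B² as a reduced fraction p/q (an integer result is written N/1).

Shared (l₁,l₂,l₃)=(1,1,2): N and (l;000)² cancel in I_A²/I_B².
A: Δ = 0!·2!·2!/5! = 1/30; Racah Σ t=0..0: t=0:+1/2 = 1/2; ⇒ 3j(1 1 2; 0 -1 1)² = 1/10, sgn -1
B: Δ = 0!·2!·2!/5! = 1/30; Racah Σ t=0..0: t=0:+1/4 = 1/4; ⇒ 3j(1 1 2; -1 -1 2)² = 1/5, sgn +1
I_A²/I_B² = (1/10)/(1/5) = 1/2

1/2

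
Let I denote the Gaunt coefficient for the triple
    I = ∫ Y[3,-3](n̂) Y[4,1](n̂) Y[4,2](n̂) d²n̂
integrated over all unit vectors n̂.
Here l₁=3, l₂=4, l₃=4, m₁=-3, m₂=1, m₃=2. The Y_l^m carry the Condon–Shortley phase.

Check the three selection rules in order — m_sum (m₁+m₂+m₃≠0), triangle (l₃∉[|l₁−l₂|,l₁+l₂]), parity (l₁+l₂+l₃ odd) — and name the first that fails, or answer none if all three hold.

parity

m₁+m₂+m₃ = -3 + 1 + 2 = 0  ✓
triangle: |3−4|=1 ≤ l₃=4 ≤ 3+4=7  ✓
parity: l₁+l₂+l₃ = 11 is odd  ✗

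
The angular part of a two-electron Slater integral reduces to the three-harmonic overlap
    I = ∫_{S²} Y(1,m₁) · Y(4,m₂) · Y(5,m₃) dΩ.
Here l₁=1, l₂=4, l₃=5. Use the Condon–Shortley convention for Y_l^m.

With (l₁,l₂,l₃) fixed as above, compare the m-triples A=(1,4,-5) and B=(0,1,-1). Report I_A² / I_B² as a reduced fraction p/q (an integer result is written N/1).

15/8

Same 1,4,5: normalisation and zero-m 3j drop out of the ratio.
A: Δ: 0! 2! 8! / 11! → 1/495; sum: t=0:+1/80640 = 1/80640; 3j²(1 4 5; 1 4 -5) = Δ·Π!·Σ² = 1/11  (sign +1)
B: Δ: 0! 2! 8! / 11! → 1/495; sum: t=0:+1/720 = 1/720; 3j²(1 4 5; 0 1 -1) = Δ·Π!·Σ² = 8/165  (sign +1)
I_A²/I_B² = (1/11)/(8/165) = 15/8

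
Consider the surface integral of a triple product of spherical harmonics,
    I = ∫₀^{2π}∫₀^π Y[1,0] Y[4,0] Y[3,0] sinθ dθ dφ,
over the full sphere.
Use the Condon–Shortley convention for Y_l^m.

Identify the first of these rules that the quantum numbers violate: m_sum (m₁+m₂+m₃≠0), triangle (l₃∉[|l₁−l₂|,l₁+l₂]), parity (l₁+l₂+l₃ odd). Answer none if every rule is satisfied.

m₁+m₂+m₃ = 0 + 0 + 0 = 0  ✓
triangle: |1−4|=3 ≤ l₃=3 ≤ 1+4=5  ✓
parity: l₁+l₂+l₃ = 8 is even  ✓

none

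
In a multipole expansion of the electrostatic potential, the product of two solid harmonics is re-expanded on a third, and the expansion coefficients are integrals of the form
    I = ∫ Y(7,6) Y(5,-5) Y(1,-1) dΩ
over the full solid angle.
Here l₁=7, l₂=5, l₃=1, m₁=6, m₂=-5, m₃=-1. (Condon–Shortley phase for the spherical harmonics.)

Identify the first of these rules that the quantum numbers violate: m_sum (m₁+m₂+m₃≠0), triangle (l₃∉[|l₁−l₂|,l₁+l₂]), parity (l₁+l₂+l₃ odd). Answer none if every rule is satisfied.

azimuthal sum: 6 − 5 − 1 = 0  ✓
2 ≤ 1 ≤ 12 (triangle on l)  ✗
L = 7 + 5 + 1 = 13 (odd)

triangle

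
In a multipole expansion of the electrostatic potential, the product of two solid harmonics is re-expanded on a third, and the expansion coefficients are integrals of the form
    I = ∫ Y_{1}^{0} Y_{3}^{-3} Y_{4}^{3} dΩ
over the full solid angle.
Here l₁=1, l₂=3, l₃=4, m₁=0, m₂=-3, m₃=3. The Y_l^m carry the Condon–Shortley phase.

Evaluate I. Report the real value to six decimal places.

m-sum 0 ✓  L=8 even ✓  2≤4≤4 ✓
Π(2lᵢ+1) = 3×7×9 = 189
triangle coeff Δ(1,3,4) = 1/252
Σ_t [0,0]: t=0:+1/36 = 1/36
(3j)²=4/63 [(1 3 4; 0 0 0)], sign=+1
Σ_t [0,0]: t=0:+1/720 = 1/720
(3j)²=1/36 [(1 3 4; 0 -3 3)], sign=-1
⇒ 4πI² = 1/3
I = (-1)√(1/3/(4π)) = -0.16286750

-0.162868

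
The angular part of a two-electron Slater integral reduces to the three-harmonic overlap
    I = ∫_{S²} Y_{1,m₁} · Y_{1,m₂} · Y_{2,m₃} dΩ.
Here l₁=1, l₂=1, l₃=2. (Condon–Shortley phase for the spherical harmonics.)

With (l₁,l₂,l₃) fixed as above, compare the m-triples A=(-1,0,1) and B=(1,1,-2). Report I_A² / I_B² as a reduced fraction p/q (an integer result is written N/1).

l's match ⇒ only the (l;m) 3-j factors differ between A and B.
A: triangle coeff Δ(1,1,2) = 1/30; Σ_t [0,0]: t=0:+1/2 = 1/2; (3j)²=1/10 [(1 1 2; -1 0 1)], sign=-1
B: triangle coeff Δ(1,1,2) = 1/30; Σ_t [0,0]: t=0:+1/4 = 1/4; (3j)²=1/5 [(1 1 2; 1 1 -2)], sign=+1
I_A²/I_B² = (1/10)/(1/5) = 1/2

1/2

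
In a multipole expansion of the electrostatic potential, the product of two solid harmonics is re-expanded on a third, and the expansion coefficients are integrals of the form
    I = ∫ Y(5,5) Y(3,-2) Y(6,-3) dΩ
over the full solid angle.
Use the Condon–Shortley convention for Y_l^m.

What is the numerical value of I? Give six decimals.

0.088266

Rules hold: Σm=0, L=14 even, 2≤6≤8.
N = 11·7·13 = 1001
Δ = 2!·8!·4!/15! = 1/675675
Racah Σ t=0..2: t=0:+1/8640 t=1:−1/2304 t=2:+1/8640 = -7/34560
⇒ 3j(5 3 6; 0 0 0)² = 7/429, sgn -1
Racah Σ t=0..0: t=0:+1/483840 = 1/483840
⇒ 3j(5 3 6; 5 -2 -3)² = 6/1001, sgn -1
4πI² = N·(3j₀)²·(3jₘ)² = 14/143
I = +1·√(0.0979021/4π) = 0.08826552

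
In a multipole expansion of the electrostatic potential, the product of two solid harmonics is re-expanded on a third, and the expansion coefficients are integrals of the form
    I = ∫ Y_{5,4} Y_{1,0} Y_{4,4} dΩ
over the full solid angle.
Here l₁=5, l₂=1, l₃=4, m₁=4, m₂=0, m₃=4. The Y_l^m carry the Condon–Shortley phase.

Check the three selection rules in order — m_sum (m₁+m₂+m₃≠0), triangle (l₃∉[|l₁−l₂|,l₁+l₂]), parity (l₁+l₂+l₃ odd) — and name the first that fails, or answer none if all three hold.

m_sum

azimuthal sum: 4 + 0 + 4 = 8  ✗
4 ≤ 4 ≤ 6 (triangle on l)
L = 5 + 1 + 4 = 10 (even)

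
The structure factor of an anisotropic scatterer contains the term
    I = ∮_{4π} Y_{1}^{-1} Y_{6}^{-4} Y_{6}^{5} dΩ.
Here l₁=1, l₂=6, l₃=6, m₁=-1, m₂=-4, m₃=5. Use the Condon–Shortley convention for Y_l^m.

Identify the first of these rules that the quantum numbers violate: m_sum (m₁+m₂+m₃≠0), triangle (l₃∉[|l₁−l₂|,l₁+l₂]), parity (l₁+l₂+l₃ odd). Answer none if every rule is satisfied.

Σmᵢ = 0  ✓
l₃∈[|l₁−l₂|,l₁+l₂]=[5,7], have l₃=6  ✓
Σlᵢ = 13 ⇒ odd  ✗

parity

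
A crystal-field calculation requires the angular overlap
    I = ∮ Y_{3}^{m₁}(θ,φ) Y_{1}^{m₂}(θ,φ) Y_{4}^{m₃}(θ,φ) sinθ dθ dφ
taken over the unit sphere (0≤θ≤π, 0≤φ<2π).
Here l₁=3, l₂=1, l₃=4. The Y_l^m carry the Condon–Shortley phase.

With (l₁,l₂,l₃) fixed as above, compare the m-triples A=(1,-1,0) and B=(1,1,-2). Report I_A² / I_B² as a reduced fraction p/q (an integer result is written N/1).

Shared (l₁,l₂,l₃)=(3,1,4): N and (l;000)² cancel in I_A²/I_B².
A: Δ = 0!·6!·2!/9! = 1/252; Racah Σ t=0..0: t=0:+1/96 = 1/96; ⇒ 3j(3 1 4; 1 -1 0)² = 1/42, sgn +1
B: Δ = 0!·6!·2!/9! = 1/252; Racah Σ t=0..0: t=0:+1/96 = 1/96; ⇒ 3j(3 1 4; 1 1 -2)² = 5/84, sgn +1
I_A²/I_B² = (1/42)/(5/84) = 2/5

2/5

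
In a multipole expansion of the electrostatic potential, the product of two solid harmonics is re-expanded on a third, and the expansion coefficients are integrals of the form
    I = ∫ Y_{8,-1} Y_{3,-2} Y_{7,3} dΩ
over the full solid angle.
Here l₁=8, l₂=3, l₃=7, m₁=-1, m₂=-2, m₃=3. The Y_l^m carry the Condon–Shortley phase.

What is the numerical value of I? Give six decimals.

Checks pass: Σm=0; 18 even; l₃=7∈[5,11].
(2·8+1)(2·3+1)(2·7+1) = 1785
Δ: 4! 12! 2! / 19! → 1/5290740
sum: t=1:−1/7257600 t=2:+1/2073600 t=3:−1/7257600 = 1/4838400
3j²(8 3 7; 0 0 0) = Δ·Π!·Σ² = 252/20995  (sign -1)
sum: t=0:+1/52254720 t=1:−1/11612160 = -1/14929920
3j²(8 3 7; -1 -2 3) = Δ·Π!·Σ² = 1225/75582  (sign -1)
combine: 4πI² = 1785·252/20995·1225/75582 = 360150/1037153
take √, sign +1: I = 0.16623228

0.166232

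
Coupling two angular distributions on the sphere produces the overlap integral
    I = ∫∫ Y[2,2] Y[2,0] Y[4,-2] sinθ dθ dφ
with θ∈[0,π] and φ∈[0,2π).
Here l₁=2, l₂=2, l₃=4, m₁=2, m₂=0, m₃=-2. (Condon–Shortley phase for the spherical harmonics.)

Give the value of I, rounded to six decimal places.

0.156078

m-sum 0 ✓  L=8 even ✓  0≤4≤4 ✓
Π(2lᵢ+1) = 5×5×9 = 225
triangle coeff Δ(2,2,4) = 1/630
Σ_t [0,0]: t=0:+1/16 = 1/16
(3j)²=2/35 [(2 2 4; 0 0 0)], sign=+1
Σ_t [0,0]: t=0:+1/96 = 1/96
(3j)²=1/42 [(2 2 4; 2 0 -2)], sign=+1
⇒ 4πI² = 15/49
I = (+1)√(15/49/(4π)) = 0.15607835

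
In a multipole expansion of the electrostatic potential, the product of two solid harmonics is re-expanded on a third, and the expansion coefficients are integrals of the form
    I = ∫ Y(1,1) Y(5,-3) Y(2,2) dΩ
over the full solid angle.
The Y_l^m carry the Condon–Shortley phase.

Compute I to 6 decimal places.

0.000000

|1−5|≤2≤1+5 violated ⇒ I = 0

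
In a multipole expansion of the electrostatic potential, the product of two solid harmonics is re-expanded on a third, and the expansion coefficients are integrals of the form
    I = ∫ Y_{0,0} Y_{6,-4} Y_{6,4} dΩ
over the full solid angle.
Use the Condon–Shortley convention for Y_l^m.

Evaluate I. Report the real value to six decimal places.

0.282095

m-sum 0 ✓  L=12 even ✓  6≤6≤6 ✓
Π(2lᵢ+1) = 1×13×13 = 169
triangle coeff Δ(0,6,6) = 1/13
Σ_t [0,0]: t=0:+1/518400 = 1/518400
(3j)²=1/13 [(0 6 6; 0 0 0)], sign=+1
Σ_t [0,0]: t=0:+1/7257600 = 1/7257600
(3j)²=1/13 [(0 6 6; 0 -4 4)], sign=+1
⇒ 4πI² = 1/1
I = (+1)√(1/1/(4π)) = 0.28209479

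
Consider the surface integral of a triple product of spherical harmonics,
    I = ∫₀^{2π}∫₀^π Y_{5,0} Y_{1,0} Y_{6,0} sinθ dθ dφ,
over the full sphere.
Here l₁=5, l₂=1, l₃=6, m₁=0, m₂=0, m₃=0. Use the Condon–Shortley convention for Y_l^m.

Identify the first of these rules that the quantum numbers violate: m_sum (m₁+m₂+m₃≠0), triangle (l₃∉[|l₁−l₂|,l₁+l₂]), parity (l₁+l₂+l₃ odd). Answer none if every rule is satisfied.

none

azimuthal sum: 0 + 0 + 0 = 0  ✓
4 ≤ 6 ≤ 6 (triangle on l)  ✓
L = 5 + 1 + 6 = 12 (even)  ✓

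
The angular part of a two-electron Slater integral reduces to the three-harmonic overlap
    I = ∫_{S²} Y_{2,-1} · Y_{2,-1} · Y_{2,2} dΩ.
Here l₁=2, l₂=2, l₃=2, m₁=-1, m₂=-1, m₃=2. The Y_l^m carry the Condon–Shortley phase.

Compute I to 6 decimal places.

Rules hold: Σm=0, L=6 even, 0≤2≤4.
N = 5·5·5 = 125
Δ = 2!·2!·2!/7! = 1/630
Racah Σ t=0..2: t=0:+1/8 t=1:−1/1 t=2:+1/8 = -3/4
⇒ 3j(2 2 2; 0 0 0)² = 2/35, sgn -1
Racah Σ t=1..1: t=1:−1/4 = -1/4
⇒ 3j(2 2 2; -1 -1 2)² = 3/35, sgn -1
4πI² = N·(3j₀)²·(3jₘ)² = 30/49
I = +1·√(0.612245/4π) = 0.22072812

0.220728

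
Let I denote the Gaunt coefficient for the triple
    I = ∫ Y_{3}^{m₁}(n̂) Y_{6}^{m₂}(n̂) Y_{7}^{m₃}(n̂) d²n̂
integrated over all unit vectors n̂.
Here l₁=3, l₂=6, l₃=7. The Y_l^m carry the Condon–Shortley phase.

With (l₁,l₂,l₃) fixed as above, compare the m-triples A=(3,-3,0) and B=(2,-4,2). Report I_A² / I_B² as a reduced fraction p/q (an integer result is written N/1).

189/320

l's match ⇒ only the (l;m) 3-j factors differ between A and B.
A: triangle coeff Δ(3,6,7) = 1/2042040; Σ_t [0,0]: t=0:+1/1451520 = 1/1451520; (3j)²=45/4862 [(3 6 7; 3 -3 0)], sign=-1
B: triangle coeff Δ(3,6,7) = 1/2042040; Σ_t [0,1]: t=0:+1/967680 t=1:−1/8709120 = 1/1088640; (3j)²=800/51051 [(3 6 7; 2 -4 2)], sign=-1
I_A²/I_B² = (45/4862)/(800/51051) = 189/320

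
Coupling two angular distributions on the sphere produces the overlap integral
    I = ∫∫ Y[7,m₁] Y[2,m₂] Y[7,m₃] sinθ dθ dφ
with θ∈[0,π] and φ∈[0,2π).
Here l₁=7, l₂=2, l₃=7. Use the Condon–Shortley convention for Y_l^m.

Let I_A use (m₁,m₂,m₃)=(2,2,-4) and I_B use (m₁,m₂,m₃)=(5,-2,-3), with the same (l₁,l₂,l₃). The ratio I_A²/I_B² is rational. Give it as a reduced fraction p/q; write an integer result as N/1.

25/18

l's match ⇒ only the (l;m) 3-j factors differ between A and B.
A: triangle coeff Δ(7,2,7) = 1/185640; Σ_t [2,2]: t=2:+1/8709120 = 1/8709120; (3j)²=55/3094 [(7 2 7; 2 2 -4)], sign=-1
B: triangle coeff Δ(7,2,7) = 1/185640; Σ_t [0,0]: t=0:+1/29030400 = 1/29030400; (3j)²=99/7735 [(7 2 7; 5 -2 -3)], sign=+1
I_A²/I_B² = (55/3094)/(99/7735) = 25/18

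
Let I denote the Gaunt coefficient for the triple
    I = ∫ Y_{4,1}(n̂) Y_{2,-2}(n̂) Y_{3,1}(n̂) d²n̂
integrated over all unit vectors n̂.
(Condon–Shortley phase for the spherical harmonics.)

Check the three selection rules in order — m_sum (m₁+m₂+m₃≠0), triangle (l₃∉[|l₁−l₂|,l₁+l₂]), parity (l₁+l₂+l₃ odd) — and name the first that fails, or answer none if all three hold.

parity

m₁+m₂+m₃ = 1 − 2 + 1 = 0  ✓
triangle: |4−2|=2 ≤ l₃=3 ≤ 4+2=6  ✓
parity: l₁+l₂+l₃ = 9 is odd  ✗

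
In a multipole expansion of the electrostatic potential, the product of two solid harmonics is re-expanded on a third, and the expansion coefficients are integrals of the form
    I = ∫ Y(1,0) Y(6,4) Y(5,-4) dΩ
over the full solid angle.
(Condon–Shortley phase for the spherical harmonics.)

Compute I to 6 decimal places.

Checks pass: Σm=0; 12 even; l₃=5∈[5,7].
(2·1+1)(2·6+1)(2·5+1) = 429
Δ: 2! 0! 10! / 13! → 1/858
sum: t=1:−1/14400 = -1/14400
3j²(1 6 5; 0 0 0) = Δ·Π!·Σ² = 6/143  (sign +1)
sum: t=1:−1/362880 = -1/362880
3j²(1 6 5; 0 4 -4) = Δ·Π!·Σ² = 10/429  (sign +1)
combine: 4πI² = 429·6/143·10/429 = 60/143
take √, sign +1: I = 0.18272698

0.182727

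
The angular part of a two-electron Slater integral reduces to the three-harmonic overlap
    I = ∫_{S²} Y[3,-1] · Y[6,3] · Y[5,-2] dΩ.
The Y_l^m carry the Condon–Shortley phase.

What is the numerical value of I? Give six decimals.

Rules hold: Σm=0, L=14 even, 3≤5≤9.
N = 7·13·11 = 1001
Δ = 4!·2!·8!/15! = 1/675675
Racah Σ t=1..3: t=1:−1/8640 t=2:+1/2304 t=3:−1/8640 = 7/34560
⇒ 3j(3 6 5; 0 0 0)² = 7/429, sgn -1
Racah Σ t=2..4: t=2:+1/40320 t=3:−1/8640 t=4:+1/34560 = -1/16128
⇒ 3j(3 6 5; -1 3 -2)² = 18/1001, sgn +1
4πI² = N·(3j₀)²·(3jₘ)² = 42/143
I = -1·√(0.293706/4π) = -0.15288036

-0.152880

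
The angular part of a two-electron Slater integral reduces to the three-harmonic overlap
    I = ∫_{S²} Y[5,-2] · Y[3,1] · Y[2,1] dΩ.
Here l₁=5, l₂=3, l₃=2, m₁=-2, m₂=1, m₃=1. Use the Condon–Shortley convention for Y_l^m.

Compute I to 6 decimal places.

0.245532

Checks pass: Σm=0; 10 even; l₃=2∈[2,8].
(2·5+1)(2·3+1)(2·2+1) = 385
Δ: 6! 4! 0! / 11! → 1/2310
sum: t=3:−1/144 = -1/144
3j²(5 3 2; 0 0 0) = Δ·Π!·Σ² = 10/231  (sign -1)
sum: t=4:+1/288 = 1/288
3j²(5 3 2; -2 1 1) = Δ·Π!·Σ² = 1/22  (sign -1)
combine: 4πI² = 385·10/231·1/22 = 25/33
take √, sign +1: I = 0.24553200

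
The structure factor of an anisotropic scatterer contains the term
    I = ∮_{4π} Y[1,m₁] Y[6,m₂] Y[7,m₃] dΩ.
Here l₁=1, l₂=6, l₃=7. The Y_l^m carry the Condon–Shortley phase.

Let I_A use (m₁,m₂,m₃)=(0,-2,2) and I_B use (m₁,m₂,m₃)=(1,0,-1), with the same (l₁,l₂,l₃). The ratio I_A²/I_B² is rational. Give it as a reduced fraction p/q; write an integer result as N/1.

45/28

Shared (l₁,l₂,l₃)=(1,6,7): N and (l;000)² cancel in I_A²/I_B².
A: Δ = 0!·2!·12!/15! = 1/1365; Racah Σ t=0..0: t=0:+1/967680 = 1/967680; ⇒ 3j(1 6 7; 0 -2 2)² = 3/91, sgn -1
B: Δ = 0!·2!·12!/15! = 1/1365; Racah Σ t=0..0: t=0:+1/1036800 = 1/1036800; ⇒ 3j(1 6 7; 1 0 -1)² = 4/195, sgn +1
I_A²/I_B² = (3/91)/(4/195) = 45/28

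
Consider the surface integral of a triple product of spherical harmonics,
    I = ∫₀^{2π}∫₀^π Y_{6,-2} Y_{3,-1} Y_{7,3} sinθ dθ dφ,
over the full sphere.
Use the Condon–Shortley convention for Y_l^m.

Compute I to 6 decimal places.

m-sum 0 ✓  L=16 even ✓  3≤7≤9 ✓
Π(2lᵢ+1) = 13×7×15 = 1365
triangle coeff Δ(6,3,7) = 1/2042040
Σ_t [0,2]: t=0:+1/207360 t=1:−1/57600 t=2:+1/207360 = -1/129600
(3j)²=168/12155 [(6 3 7; 0 0 0)], sign=+1
Σ_t [0,2]: t=0:+1/645120 t=1:−1/181440 t=2:+1/829440 = -1/362880
(3j)²=256/17017 [(6 3 7; -2 -1 3)], sign=-1
⇒ 4πI² = 129024/454597
I = (-1)√(129024/454597/(4π)) = -0.15028548

-0.150285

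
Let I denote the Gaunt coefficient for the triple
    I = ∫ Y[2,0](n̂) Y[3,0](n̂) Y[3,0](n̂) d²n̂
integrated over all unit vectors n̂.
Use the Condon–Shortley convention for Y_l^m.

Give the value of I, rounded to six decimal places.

0.168209

Rules hold: Σm=0, L=8 even, 1≤3≤5.
N = 5·7·7 = 245
Δ = 2!·2!·4!/9! = 1/3780
Racah Σ t=0..2: t=0:+1/24 t=1:−1/4 t=2:+1/24 = -1/6
⇒ 3j(2 3 3; 0 0 0)² = 4/105, sgn +1
(m-triple is (0,0,0) — same symbol as above.)
4πI² = N·(3j₀)²·(3jₘ)² = 16/45
I = +1·√(0.355556/4π) = 0.16820883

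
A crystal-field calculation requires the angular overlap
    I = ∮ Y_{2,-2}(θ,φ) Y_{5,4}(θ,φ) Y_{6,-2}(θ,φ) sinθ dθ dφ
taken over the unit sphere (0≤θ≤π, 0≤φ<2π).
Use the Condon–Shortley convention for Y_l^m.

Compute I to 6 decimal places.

Σlᵢ=13 odd — θ-integrand is odd under cosθ→−cosθ; I=0

0.000000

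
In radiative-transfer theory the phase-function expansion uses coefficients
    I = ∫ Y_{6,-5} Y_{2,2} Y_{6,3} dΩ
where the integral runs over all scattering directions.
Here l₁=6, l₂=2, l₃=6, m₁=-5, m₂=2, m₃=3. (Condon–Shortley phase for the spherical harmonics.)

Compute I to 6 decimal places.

0.120286

Rules hold: Σm=0, L=14 even, 4≤6≤8.
N = 13·5·13 = 845
Δ = 2!·10!·2!/15! = 1/90090
Racah Σ t=0..2: t=0:+1/69120 t=1:−1/14400 t=2:+1/69120 = -7/172800
⇒ 3j(6 2 6; 0 0 0)² = 14/715, sgn -1
Racah Σ t=2..2: t=2:+1/1451520 = 1/1451520
⇒ 3j(6 2 6; -5 2 3)² = 1/91, sgn -1
4πI² = N·(3j₀)²·(3jₘ)² = 2/11
I = +1·√(0.181818/4π) = 0.12028562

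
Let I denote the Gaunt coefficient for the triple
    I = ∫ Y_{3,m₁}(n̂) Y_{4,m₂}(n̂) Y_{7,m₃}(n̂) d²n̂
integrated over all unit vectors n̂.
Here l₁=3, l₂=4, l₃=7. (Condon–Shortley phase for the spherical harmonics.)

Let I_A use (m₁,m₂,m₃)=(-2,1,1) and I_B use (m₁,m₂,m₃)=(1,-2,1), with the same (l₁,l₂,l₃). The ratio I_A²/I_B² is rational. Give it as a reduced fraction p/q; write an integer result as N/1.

l's match ⇒ only the (l;m) 3-j factors differ between A and B.
A: triangle coeff Δ(3,4,7) = 1/45045; Σ_t [0,0]: t=0:+1/86400 = 1/86400; (3j)²=16/2145 [(3 4 7; -2 1 1)], sign=+1
B: triangle coeff Δ(3,4,7) = 1/45045; Σ_t [0,0]: t=0:+1/69120 = 1/69120; (3j)²=4/429 [(3 4 7; 1 -2 1)], sign=+1
I_A²/I_B² = (16/2145)/(4/429) = 4/5

4/5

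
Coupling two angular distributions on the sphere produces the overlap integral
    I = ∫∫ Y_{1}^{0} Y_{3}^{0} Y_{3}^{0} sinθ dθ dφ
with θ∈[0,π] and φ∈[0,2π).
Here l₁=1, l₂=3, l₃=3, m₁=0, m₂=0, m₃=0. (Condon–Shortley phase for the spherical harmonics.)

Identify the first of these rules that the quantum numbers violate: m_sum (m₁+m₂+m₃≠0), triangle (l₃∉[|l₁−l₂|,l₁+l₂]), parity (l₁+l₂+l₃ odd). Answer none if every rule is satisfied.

parity

azimuthal sum: 0 + 0 + 0 = 0  ✓
2 ≤ 3 ≤ 4 (triangle on l)  ✓
L = 1 + 3 + 3 = 7 (odd)  ✗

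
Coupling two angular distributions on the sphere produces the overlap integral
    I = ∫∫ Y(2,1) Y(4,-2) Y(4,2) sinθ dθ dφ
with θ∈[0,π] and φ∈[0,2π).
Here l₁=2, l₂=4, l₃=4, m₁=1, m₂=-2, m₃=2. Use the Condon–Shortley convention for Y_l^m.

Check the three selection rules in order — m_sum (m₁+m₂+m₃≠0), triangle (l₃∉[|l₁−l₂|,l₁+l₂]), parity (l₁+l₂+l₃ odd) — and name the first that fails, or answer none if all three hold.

m₁+m₂+m₃ = 1 − 2 + 2 = 1  ✗
triangle: |2−4|=2 ≤ l₃=4 ≤ 2+4=6
parity: l₁+l₂+l₃ = 10 is even

m_sum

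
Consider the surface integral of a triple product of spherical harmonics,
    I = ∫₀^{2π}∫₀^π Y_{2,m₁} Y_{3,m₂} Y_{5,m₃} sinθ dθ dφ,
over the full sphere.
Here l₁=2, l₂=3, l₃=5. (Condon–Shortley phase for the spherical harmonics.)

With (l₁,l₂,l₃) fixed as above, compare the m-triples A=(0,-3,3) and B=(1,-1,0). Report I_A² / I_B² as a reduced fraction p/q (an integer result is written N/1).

Same 2,3,5: normalisation and zero-m 3j drop out of the ratio.
A: Δ: 0! 4! 6! / 11! → 1/2310; sum: t=0:+1/2880 = 1/2880; 3j²(2 3 5; 0 -3 3) = Δ·Π!·Σ² = 2/165  (sign +1)
B: Δ: 0! 4! 6! / 11! → 1/2310; sum: t=0:+1/288 = 1/288; 3j²(2 3 5; 1 -1 0) = Δ·Π!·Σ² = 5/231  (sign -1)
I_A²/I_B² = (2/165)/(5/231) = 14/25

14/25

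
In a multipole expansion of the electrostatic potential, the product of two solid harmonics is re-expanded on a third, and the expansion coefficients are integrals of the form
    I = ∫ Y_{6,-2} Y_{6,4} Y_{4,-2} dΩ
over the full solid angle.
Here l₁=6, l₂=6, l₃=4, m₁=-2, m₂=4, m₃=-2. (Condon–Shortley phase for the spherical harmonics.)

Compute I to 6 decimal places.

Rules hold: Σm=0, L=16 even, 0≤4≤12.
N = 13·13·9 = 1521
Δ = 8!·4!·4!/17! = 1/15315300
Racah Σ t=2..6: t=2:+1/829440 t=3:−1/25920 t=4:+1/9216 t=5:−1/25920 t=6:+1/829440 = 7/207360
⇒ 3j(6 6 4; 0 0 0)² = 28/2431, sgn +1
Racah Σ t=6..8: t=6:+1/138240 t=7:−1/181440 t=8:+1/3870720 = 23/11612160
⇒ 3j(6 6 4; -2 4 -2)² = 529/204204, sgn +1
4πI² = N·(3j₀)²·(3jₘ)² = 1587/34969
I = +1·√(0.0453831/4π) = 0.06009550

0.060095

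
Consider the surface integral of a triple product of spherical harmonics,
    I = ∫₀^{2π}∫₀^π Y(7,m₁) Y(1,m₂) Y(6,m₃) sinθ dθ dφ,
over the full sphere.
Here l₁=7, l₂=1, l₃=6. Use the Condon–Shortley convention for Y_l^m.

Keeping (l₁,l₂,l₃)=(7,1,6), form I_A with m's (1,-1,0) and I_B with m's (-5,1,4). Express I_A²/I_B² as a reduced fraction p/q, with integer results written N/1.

14/33

l's match ⇒ only the (l;m) 3-j factors differ between A and B.
A: triangle coeff Δ(7,1,6) = 1/1365; Σ_t [0,0]: t=0:+1/1036800 = 1/1036800; (3j)²=4/195 [(7 1 6; 1 -1 0)], sign=+1
B: triangle coeff Δ(7,1,6) = 1/1365; Σ_t [2,2]: t=2:+1/14515200 = 1/14515200; (3j)²=22/455 [(7 1 6; -5 1 4)], sign=+1
I_A²/I_B² = (4/195)/(22/455) = 14/33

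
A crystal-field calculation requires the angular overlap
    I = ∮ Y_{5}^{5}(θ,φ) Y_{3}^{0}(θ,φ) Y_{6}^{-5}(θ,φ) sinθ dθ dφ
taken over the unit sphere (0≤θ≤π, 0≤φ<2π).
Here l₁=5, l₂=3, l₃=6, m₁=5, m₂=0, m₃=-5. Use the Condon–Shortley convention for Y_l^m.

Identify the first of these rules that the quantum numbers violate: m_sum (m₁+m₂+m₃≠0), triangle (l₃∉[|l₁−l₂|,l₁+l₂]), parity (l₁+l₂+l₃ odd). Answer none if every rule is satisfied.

Σmᵢ = 0  ✓
l₃∈[|l₁−l₂|,l₁+l₂]=[2,8], have l₃=6  ✓
Σlᵢ = 14 ⇒ even  ✓

none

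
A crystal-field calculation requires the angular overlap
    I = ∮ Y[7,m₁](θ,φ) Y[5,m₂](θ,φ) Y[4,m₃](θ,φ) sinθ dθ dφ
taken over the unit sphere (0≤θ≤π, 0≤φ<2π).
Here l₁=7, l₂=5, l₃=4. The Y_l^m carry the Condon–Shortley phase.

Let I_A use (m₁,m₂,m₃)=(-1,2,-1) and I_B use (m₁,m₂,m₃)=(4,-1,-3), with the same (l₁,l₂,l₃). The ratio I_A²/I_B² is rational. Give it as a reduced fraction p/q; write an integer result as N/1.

1681/1617

Same 7,5,4: normalisation and zero-m 3j drop out of the ratio.
A: Δ: 8! 6! 2! / 17! → 1/6126120; sum: t=5:−1/51840 t=6:+1/69120 t=7:−1/1209600 = -41/7257600; 3j²(7 5 4; -1 2 -1) = Δ·Π!·Σ² = 1681/510510  (sign +1)
B: Δ: 8! 6! 2! / 17! → 1/6126120; sum: t=2:+1/345600 t=3:−1/518400 = 1/1036800; 3j²(7 5 4; 4 -1 -3) = Δ·Π!·Σ² = 7/2210  (sign -1)
I_A²/I_B² = (1681/510510)/(7/2210) = 1681/1617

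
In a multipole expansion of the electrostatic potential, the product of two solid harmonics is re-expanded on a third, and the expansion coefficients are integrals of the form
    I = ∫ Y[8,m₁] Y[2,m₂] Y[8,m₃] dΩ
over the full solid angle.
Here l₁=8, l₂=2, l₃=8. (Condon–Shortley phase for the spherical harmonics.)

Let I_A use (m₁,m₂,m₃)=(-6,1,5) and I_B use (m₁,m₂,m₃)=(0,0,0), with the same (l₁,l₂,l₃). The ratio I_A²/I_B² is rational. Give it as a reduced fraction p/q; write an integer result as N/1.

847/576

Shared (l₁,l₂,l₃)=(8,2,8): N and (l;000)² cancel in I_A²/I_B².
A: Δ = 2!·14!·2!/19! = 1/348840; Racah Σ t=1..2: t=1:−1/12454041600 t=2:+1/1916006400 = 1/2264371200; ⇒ 3j(8 2 8; -6 1 5)² = 847/38760, sgn -1
B: Δ = 2!·14!·2!/19! = 1/348840; Racah Σ t=0..2: t=0:+1/116121600 t=1:−1/25401600 t=2:+1/116121600 = -1/45158400; ⇒ 3j(8 2 8; 0 0 0)² = 24/1615, sgn -1
I_A²/I_B² = (847/38760)/(24/1615) = 847/576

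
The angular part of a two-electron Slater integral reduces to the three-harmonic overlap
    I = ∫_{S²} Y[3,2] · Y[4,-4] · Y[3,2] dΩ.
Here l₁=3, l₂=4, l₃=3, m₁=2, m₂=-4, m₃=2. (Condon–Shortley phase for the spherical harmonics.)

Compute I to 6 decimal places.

0.214561

Rules hold: Σm=0, L=10 even, 1≤3≤7.
N = 7·9·7 = 441
Δ = 4!·2!·4!/11! = 1/34650
Racah Σ t=1..3: t=1:−1/72 t=2:+1/16 t=3:−1/72 = 5/144
⇒ 3j(3 4 3; 0 0 0)² = 2/77, sgn -1
Racah Σ t=0..0: t=0:+1/576 = 1/576
⇒ 3j(3 4 3; 2 -4 2)² = 5/99, sgn -1
4πI² = N·(3j₀)²·(3jₘ)² = 70/121
I = +1·√(0.578512/4π) = 0.21456131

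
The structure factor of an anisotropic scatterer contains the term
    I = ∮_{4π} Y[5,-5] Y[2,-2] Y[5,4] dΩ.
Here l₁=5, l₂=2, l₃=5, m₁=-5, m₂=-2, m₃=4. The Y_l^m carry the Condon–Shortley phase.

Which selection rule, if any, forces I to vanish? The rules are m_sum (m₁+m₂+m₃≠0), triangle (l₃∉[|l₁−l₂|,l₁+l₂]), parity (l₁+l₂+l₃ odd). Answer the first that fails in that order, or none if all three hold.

m_sum

Σmᵢ = -3  ✗
l₃∈[|l₁−l₂|,l₁+l₂]=[3,7], have l₃=5
Σlᵢ = 12 ⇒ even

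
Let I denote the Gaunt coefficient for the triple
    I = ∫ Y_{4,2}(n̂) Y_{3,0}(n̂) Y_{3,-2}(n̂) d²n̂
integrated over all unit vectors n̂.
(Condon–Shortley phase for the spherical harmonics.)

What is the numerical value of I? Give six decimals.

m-sum 0 ✓  L=10 even ✓  1≤3≤7 ✓
Π(2lᵢ+1) = 9×7×7 = 441
triangle coeff Δ(4,3,3) = 1/34650
Σ_t [1,3]: t=1:−1/72 t=2:+1/16 t=3:−1/72 = 5/144
(3j)²=2/77 [(4 3 3; 0 0 0)], sign=-1
Σ_t [1,2]: t=1:−1/72 t=2:+1/96 = -1/288
(3j)²=1/462 [(4 3 3; 2 0 -2)], sign=+1
⇒ 4πI² = 3/121
I = (-1)√(3/121/(4π)) = -0.04441841

-0.044418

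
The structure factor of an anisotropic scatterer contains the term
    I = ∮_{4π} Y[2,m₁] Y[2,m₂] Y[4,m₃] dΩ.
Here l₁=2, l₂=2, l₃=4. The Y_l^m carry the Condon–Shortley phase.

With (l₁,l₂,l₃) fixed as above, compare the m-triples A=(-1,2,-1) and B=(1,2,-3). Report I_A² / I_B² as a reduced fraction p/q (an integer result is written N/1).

Shared (l₁,l₂,l₃)=(2,2,4): N and (l;000)² cancel in I_A²/I_B².
A: Δ = 0!·4!·4!/9! = 1/630; Racah Σ t=0..0: t=0:+1/144 = 1/144; ⇒ 3j(2 2 4; -1 2 -1)² = 1/126, sgn -1
B: Δ = 0!·4!·4!/9! = 1/630; Racah Σ t=0..0: t=0:+1/144 = 1/144; ⇒ 3j(2 2 4; 1 2 -3)² = 1/18, sgn -1
I_A²/I_B² = (1/126)/(1/18) = 1/7

1/7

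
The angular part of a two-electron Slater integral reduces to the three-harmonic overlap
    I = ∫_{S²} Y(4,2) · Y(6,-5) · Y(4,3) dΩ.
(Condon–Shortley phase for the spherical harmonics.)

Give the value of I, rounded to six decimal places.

Rules hold: Σm=0, L=14 even, 2≤4≤10.
N = 9·13·9 = 1053
Δ = 6!·2!·6!/15! = 1/1261260
Racah Σ t=2..4: t=2:+1/4608 t=3:−1/1296 t=4:+1/4608 = -7/20736
⇒ 3j(4 6 4; 0 0 0)² = 20/1287, sgn -1
Racah Σ t=0..1: t=0:+1/172800 t=1:−1/86400 = -1/172800
⇒ 3j(4 6 4; 2 -5 3)² = 1/130, sgn +1
4πI² = N·(3j₀)²·(3jₘ)² = 18/143
I = -1·√(0.125874/4π) = -0.10008369

-0.100084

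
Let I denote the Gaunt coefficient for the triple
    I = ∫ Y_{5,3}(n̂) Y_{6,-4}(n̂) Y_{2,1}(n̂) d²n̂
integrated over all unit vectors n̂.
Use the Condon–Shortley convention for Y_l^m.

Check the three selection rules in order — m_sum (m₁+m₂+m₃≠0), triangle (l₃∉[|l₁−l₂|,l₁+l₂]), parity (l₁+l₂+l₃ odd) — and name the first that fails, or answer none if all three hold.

Σmᵢ = 0  ✓
l₃∈[|l₁−l₂|,l₁+l₂]=[1,11], have l₃=2  ✓
Σlᵢ = 13 ⇒ odd  ✗

parity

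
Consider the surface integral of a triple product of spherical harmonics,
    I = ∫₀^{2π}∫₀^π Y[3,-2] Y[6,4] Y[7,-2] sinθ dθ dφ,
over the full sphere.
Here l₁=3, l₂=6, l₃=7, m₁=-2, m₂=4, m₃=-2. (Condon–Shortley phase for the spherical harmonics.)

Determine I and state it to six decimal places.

Rules hold: Σm=0, L=16 even, 3≤7≤9.
N = 7·13·15 = 1365
Δ = 2!·4!·10!/17! = 1/2042040
Racah Σ t=0..2: t=0:+1/207360 t=1:−1/57600 t=2:+1/207360 = -1/129600
⇒ 3j(3 6 7; 0 0 0)² = 168/12155, sgn +1
Racah Σ t=1..2: t=1:−1/8709120 t=2:+1/967680 = 1/1088640
⇒ 3j(3 6 7; -2 4 -2)² = 800/51051, sgn -1
4πI² = N·(3j₀)²·(3jₘ)² = 134400/454597
I = -1·√(0.295646/4π) = -0.15338448

-0.153384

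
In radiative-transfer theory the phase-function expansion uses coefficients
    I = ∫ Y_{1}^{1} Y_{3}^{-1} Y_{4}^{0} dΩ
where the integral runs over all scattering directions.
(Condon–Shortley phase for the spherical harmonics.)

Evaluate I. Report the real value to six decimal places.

Checks pass: Σm=0; 8 even; l₃=4∈[2,4].
(2·1+1)(2·3+1)(2·4+1) = 189
Δ: 0! 2! 6! / 9! → 1/252
sum: t=0:+1/36 = 1/36
3j²(1 3 4; 0 0 0) = Δ·Π!·Σ² = 4/63  (sign +1)
sum: t=0:+1/96 = 1/96
3j²(1 3 4; 1 -1 0) = Δ·Π!·Σ² = 1/42  (sign +1)
combine: 4πI² = 189·4/63·1/42 = 2/7
take √, sign +1: I = 0.15078601

0.150786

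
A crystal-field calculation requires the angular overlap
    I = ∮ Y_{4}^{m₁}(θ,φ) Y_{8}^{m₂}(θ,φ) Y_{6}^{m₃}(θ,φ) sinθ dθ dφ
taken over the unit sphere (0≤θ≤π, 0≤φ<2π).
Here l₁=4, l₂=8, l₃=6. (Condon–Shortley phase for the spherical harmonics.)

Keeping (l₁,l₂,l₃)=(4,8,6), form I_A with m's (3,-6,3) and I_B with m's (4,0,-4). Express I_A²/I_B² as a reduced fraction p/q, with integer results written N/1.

Same 4,8,6: normalisation and zero-m 3j drop out of the ratio.
A: Δ: 6! 2! 10! / 19! → 1/23279256; sum: t=0:+1/58060800 t=1:−1/87091200 = 1/174182400; 3j²(4 8 6; 3 -6 3) = Δ·Π!·Σ² = 7/2584  (sign -1)
B: Δ: 6! 2! 10! / 19! → 1/23279256; sum: t=0:+1/116121600 = 1/116121600; 3j²(4 8 6; 4 0 -4) = Δ·Π!·Σ² = 70/46189  (sign +1)
I_A²/I_B² = (7/2584)/(70/46189) = 143/80

143/80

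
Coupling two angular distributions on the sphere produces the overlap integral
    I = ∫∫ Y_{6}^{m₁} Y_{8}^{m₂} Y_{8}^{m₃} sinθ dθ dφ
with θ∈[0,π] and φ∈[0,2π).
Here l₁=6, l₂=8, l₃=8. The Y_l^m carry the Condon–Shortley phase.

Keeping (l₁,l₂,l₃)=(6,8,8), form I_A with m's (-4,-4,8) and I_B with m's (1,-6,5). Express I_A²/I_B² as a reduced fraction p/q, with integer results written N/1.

1440/1573

Same 6,8,8: normalisation and zero-m 3j drop out of the ratio.
A: Δ: 6! 6! 10! / 23! → 1/13742520792; sum: t=4:+1/125411328000 = 1/125411328000; 3j²(6 8 8; -4 -4 8) = Δ·Π!·Σ² = 60/7429  (sign +1)
B: Δ: 6! 6! 10! / 23! → 1/13742520792; sum: t=0:+1/6967296000 t=1:−1/2090188800 t=2:+1/6270566400 = -11/62705664000; 3j²(6 8 8; 1 -6 5) = Δ·Π!·Σ² = 1573/178296  (sign +1)
I_A²/I_B² = (60/7429)/(1573/178296) = 1440/1573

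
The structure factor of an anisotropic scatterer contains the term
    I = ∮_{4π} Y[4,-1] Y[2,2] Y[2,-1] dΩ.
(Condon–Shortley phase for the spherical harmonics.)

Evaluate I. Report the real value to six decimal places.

m-sum 0 ✓  L=8 even ✓  2≤2≤6 ✓
Π(2lᵢ+1) = 9×5×5 = 225
triangle coeff Δ(4,2,2) = 1/630
Σ_t [2,2]: t=2:+1/16 = 1/16
(3j)²=2/35 [(4 2 2; 0 0 0)], sign=+1
Σ_t [4,4]: t=4:+1/144 = 1/144
(3j)²=1/126 [(4 2 2; -1 2 -1)], sign=-1
⇒ 4πI² = 5/49
I = (-1)√(5/49/(4π)) = -0.09011188

-0.090112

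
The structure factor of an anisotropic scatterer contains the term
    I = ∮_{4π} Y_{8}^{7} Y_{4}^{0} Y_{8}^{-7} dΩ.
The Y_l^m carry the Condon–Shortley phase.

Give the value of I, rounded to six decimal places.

0.044541

Checks pass: Σm=0; 20 even; l₃=8∈[4,12].
(2·8+1)(2·4+1)(2·8+1) = 2601
Δ: 4! 12! 4! / 21! → 1/185175900
sum: t=0:+1/557383680 t=1:−1/21772800 t=2:+1/8294400 t=3:−1/21772800 t=4:+1/557383680 = 1/30965760
3j²(8 4 8; 0 0 0) = Δ·Π!·Σ² = 36/4199  (sign +1)
sum: t=0:+1/22992076800 t=1:−1/17244057600 = -1/68976230400
3j²(8 4 8; 7 0 -7) = Δ·Π!·Σ² = 13/11628  (sign +1)
combine: 4πI² = 2601·36/4199·13/11628 = 9/361
take √, sign +1: I = 0.04454128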